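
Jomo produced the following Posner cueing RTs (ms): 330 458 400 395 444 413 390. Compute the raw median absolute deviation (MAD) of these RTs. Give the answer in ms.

Sorted: 330, 390, 395, 400, 413, 444, 458 → median = 400
|x − 400|: 70, 58, 0, 5, 44, 13, 10
Sorted deviations: 0, 5, 10, 13, 44, 58, 70 → MAD = 13

13 ms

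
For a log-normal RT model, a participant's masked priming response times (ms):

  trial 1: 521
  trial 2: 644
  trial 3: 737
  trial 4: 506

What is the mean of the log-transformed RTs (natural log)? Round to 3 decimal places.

6.388

ln(RT): 6.2558, 6.4677, 6.6026, 6.2265
Σ ln(RT) = 25.5526
Mean = 25.5526/4 = 6.38814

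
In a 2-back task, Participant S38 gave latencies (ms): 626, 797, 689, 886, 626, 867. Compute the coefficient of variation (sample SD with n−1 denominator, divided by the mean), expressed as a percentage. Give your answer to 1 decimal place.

n = 6, Σ = 4491, M = 748.5000
Σ(x−M)² = 68853.500; s = √(68853.500/5) = 117.3486
CV = 117.3486 / 748.5000 = 0.15678 = 15.678%

15.7%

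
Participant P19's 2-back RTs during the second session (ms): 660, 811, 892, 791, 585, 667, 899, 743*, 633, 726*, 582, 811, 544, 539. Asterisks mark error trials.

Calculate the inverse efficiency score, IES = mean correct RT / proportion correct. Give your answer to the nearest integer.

818 ms

Correct trials (n=12): 660, 811, 892, 791, 585, 667, 899, 633, 582, 811, 544, 539
Mean correct RT = 8414/12 = 701.1667 ms
Proportion correct = 12/14
IES = 701.1667 / (12/14) = 818.028 ms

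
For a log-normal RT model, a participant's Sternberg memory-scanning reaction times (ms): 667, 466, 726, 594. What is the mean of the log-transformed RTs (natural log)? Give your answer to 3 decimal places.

ln(RT): 6.5028, 6.1442, 6.5876, 6.3869
Σ ln(RT) = 25.6214
Mean = 25.6214/4 = 6.40535

6.405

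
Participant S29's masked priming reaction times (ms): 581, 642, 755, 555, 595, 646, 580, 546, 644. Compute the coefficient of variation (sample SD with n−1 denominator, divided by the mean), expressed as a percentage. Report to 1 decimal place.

10.5%

n = 9, Σ = 5544, M = 616.0000
Σ(x−M)² = 33264.000; s = √(33264.000/8) = 64.4826
CV = 64.4826 / 616.0000 = 0.10468 = 10.468%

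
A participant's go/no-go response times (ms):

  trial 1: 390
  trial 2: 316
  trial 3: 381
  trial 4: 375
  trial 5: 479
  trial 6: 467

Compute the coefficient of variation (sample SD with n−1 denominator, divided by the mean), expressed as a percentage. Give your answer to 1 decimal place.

n = 6, Σ = 2408, M = 401.3333
Σ(x−M)² = 18861.333; s = √(18861.333/5) = 61.4188
CV = 61.4188 / 401.3333 = 0.15304 = 15.304%

15.3%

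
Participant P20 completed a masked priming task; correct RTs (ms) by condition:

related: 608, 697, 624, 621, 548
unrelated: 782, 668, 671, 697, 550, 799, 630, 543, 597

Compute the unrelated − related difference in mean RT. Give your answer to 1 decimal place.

40.1 ms

M(related) = 3098/5 = 619.600
M(unrelated) = 5937/9 = 659.667
Difference = 659.667 − 619.600 = 40.067 ms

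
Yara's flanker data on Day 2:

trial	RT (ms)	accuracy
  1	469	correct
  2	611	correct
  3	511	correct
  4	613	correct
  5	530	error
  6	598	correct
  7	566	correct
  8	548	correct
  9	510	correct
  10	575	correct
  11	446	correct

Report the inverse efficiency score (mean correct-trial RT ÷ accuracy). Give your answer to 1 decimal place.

Correct trials (n=10): 469, 611, 511, 613, 598, 566, 548, 510, 575, 446
Mean correct RT = 5447/10 = 544.7000 ms
Proportion correct = 10/11
IES = 544.7000 / (10/11) = 599.170 ms

599.2 ms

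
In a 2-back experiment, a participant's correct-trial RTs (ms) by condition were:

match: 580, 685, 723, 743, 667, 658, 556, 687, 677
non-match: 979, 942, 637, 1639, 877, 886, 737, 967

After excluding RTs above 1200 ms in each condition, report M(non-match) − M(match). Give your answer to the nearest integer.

197 ms

non-match: exclude 1639
M(match) = 5976/9 = 664.000
M(non-match) = 6025/7 = 860.714
Difference = 860.714 − 664.000 = 196.714 ms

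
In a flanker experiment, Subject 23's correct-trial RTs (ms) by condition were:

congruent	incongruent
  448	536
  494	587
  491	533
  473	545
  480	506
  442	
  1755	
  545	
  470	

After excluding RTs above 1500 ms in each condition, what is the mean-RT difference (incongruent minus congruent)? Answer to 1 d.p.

61.0 ms

congruent: exclude 1755
M(congruent) = 3843/8 = 480.375
M(incongruent) = 2707/5 = 541.400
Difference = 541.400 − 480.375 = 61.025 ms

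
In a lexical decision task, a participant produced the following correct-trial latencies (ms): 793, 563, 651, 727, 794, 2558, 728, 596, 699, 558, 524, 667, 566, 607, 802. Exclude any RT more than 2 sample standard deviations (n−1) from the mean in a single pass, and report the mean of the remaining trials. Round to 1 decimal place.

662.5 ms

n = 15, ΣRT = 11833, M = 788.867
Σ(x−M)² = 3473927.73; s = √(3473927.73/14) = 498.134
Cutoffs: 788.867 ± 2·498.134 → [-207.4, 1785.1]
Outside: 2558 → excluded.
Retained (n=14): Σ = 9275, mean = 9275/14 = 662.500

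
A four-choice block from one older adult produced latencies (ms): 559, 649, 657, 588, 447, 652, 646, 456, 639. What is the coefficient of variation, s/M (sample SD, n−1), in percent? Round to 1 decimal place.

n = 9, Σ = 5293, M = 588.1111
Σ(x−M)² = 56688.889; s = √(56688.889/8) = 84.1790
CV = 84.1790 / 588.1111 = 0.14313 = 14.313%

14.3%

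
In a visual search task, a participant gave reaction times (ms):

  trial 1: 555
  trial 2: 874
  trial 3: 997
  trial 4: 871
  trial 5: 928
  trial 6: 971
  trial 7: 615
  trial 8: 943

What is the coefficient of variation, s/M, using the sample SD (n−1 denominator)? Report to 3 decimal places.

n = 8, Σ = 6754, M = 844.2500
Σ(x−M)² = 193985.500; s = √(193985.500/7) = 166.4699
CV = 166.4699 / 844.2500 = 0.19718

0.197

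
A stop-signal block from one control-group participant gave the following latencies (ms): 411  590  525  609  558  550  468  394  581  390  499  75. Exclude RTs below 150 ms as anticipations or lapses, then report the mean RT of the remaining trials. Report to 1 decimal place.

Excluded: 75
Retained (n=11): Σ = 5575
Mean = 5575/11 = 506.8182

506.8 ms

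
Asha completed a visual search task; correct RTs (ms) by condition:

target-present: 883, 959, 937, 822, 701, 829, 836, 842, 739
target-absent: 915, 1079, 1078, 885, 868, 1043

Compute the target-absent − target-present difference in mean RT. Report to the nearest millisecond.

M(target-present) = 7548/9 = 838.667
M(target-absent) = 5868/6 = 978.000
Difference = 978.000 − 838.667 = 139.333 ms

139 ms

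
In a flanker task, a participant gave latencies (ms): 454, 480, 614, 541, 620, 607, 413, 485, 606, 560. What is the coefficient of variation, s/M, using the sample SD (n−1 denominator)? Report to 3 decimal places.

0.140

n = 10, Σ = 5380, M = 538.0000
Σ(x−M)² = 51232.000; s = √(51232.000/9) = 75.4483
CV = 75.4483 / 538.0000 = 0.14024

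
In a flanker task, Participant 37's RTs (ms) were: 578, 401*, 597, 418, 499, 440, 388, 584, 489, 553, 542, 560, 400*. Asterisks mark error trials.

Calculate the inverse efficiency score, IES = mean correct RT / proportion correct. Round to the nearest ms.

Correct trials (n=11): 578, 597, 418, 499, 440, 388, 584, 489, 553, 542, 560
Mean correct RT = 5648/11 = 513.4545 ms
Proportion correct = 11/13
IES = 513.4545 / (11/13) = 606.810 ms

607 ms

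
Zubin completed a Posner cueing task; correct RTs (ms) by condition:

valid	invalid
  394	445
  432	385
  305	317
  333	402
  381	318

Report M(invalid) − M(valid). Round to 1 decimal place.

4.4 ms

M(valid) = 1845/5 = 369.000
M(invalid) = 1867/5 = 373.400
Difference = 373.400 − 369.000 = 4.400 ms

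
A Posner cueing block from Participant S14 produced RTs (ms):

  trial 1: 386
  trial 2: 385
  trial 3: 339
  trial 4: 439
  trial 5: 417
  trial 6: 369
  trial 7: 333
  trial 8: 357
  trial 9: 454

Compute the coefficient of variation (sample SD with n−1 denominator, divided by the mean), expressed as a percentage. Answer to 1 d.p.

11.0%

n = 9, Σ = 3479, M = 386.5556
Σ(x−M)² = 14540.222; s = √(14540.222/8) = 42.6325
CV = 42.6325 / 386.5556 = 0.11029 = 11.029%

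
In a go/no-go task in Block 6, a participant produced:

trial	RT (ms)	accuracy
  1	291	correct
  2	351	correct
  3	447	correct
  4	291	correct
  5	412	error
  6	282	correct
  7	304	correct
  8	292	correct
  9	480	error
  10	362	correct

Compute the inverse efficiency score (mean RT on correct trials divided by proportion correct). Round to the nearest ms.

Correct trials (n=8): 291, 351, 447, 291, 282, 304, 292, 362
Mean correct RT = 2620/8 = 327.5000 ms
Proportion correct = 8/10
IES = 327.5000 / (8/10) = 409.375 ms

409 ms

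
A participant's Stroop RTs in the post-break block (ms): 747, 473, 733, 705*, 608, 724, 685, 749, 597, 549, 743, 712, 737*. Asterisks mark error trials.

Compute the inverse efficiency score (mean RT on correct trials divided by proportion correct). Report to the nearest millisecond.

Correct trials (n=11): 747, 473, 733, 608, 724, 685, 749, 597, 549, 743, 712
Mean correct RT = 7320/11 = 665.4545 ms
Proportion correct = 11/13
IES = 665.4545 / (11/13) = 786.446 ms

786 ms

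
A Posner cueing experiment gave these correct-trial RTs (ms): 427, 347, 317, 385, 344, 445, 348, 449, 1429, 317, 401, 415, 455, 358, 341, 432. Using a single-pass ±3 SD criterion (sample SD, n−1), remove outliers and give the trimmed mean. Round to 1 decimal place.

385.4 ms

n = 16, ΣRT = 7210, M = 450.625
Σ(x−M)² = 1055161.75; s = √(1055161.75/15) = 265.225
Cutoffs: 450.625 ± 3·265.225 → [-345.0, 1246.3]
Outside: 1429 → excluded.
Retained (n=15): Σ = 5781, mean = 5781/15 = 385.400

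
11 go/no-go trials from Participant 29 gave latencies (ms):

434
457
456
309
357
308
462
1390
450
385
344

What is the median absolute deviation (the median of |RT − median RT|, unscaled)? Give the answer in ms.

49 ms

Sorted: 308, 309, 344, 357, 385, 434, 450, 456, 457, 462, 1390 → median = 434
|x − 434|: 0, 23, 22, 125, 77, 126, 28, 956, 16, 49, 90
Sorted deviations: 0, 16, 22, 23, 28, 49, 77, 90, 125, 126, 956 → MAD = 49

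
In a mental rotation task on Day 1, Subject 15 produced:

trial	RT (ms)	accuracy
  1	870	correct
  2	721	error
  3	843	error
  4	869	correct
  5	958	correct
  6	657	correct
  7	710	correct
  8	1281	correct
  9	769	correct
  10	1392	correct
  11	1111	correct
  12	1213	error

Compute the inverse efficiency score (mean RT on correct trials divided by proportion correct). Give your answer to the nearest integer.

Correct trials (n=9): 870, 869, 958, 657, 710, 1281, 769, 1392, 1111
Mean correct RT = 8617/9 = 957.4444 ms
Proportion correct = 9/12
IES = 957.4444 / (9/12) = 1276.593 ms

1277 ms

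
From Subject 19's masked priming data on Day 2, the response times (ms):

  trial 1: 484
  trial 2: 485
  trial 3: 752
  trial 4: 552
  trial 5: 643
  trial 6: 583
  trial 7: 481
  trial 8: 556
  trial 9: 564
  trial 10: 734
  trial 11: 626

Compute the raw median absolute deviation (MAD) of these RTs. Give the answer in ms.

Sorted: 481, 484, 485, 552, 556, 564, 583, 626, 643, 734, 752 → median = 564
|x − 564|: 80, 79, 188, 12, 79, 19, 83, 8, 0, 170, 62
Sorted deviations: 0, 8, 12, 19, 62, 79, 79, 80, 83, 170, 188 → MAD = 79

79 ms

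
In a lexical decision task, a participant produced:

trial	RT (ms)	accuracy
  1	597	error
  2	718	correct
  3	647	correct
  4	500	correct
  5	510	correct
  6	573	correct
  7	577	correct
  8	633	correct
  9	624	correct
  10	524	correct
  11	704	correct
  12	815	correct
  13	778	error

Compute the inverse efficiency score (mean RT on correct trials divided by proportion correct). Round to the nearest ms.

733 ms

Correct trials (n=11): 718, 647, 500, 510, 573, 577, 633, 624, 524, 704, 815
Mean correct RT = 6825/11 = 620.4545 ms
Proportion correct = 11/13
IES = 620.4545 / (11/13) = 733.264 ms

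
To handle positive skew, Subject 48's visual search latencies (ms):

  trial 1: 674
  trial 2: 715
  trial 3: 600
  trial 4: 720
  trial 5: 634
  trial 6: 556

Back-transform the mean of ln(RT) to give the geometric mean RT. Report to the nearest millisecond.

ln(RT): 6.5132, 6.5723, 6.3969, 6.5793, 6.4520, 6.3208
Mean ln(RT) = 38.8345/6 = 6.47242
Geometric mean = exp(6.47242) = 647.05 ms

647 ms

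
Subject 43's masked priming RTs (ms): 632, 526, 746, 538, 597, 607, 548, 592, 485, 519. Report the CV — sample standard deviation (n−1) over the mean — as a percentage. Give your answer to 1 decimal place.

n = 10, Σ = 5790, M = 579.0000
Σ(x−M)² = 49862.000; s = √(49862.000/9) = 74.4327
CV = 74.4327 / 579.0000 = 0.12855 = 12.855%

12.9%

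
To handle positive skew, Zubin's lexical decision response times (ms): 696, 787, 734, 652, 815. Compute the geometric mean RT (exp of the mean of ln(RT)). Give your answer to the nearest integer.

ln(RT): 6.5453, 6.6682, 6.5985, 6.4800, 6.7032
Mean ln(RT) = 32.9953/5 = 6.59906
Geometric mean = exp(6.59906) = 734.41 ms

734 ms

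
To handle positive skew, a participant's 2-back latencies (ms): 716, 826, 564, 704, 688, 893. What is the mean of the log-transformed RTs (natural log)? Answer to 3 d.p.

ln(RT): 6.5737, 6.7166, 6.3351, 6.5568, 6.5338, 6.7946
Σ ln(RT) = 39.5105
Mean = 39.5105/6 = 6.58508

6.585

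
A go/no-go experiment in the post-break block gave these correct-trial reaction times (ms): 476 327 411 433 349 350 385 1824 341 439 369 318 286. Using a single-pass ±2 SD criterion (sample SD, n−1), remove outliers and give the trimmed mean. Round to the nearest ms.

374 ms

n = 13, ΣRT = 6308, M = 485.231
Σ(x−M)² = 1976664.31; s = √(1976664.31/12) = 405.860
Cutoffs: 485.231 ± 2·405.860 → [-326.5, 1296.9]
Outside: 1824 → excluded.
Retained (n=12): Σ = 4484, mean = 4484/12 = 373.667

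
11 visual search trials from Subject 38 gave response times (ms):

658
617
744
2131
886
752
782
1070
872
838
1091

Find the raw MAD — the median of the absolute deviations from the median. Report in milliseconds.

Sorted: 617, 658, 744, 752, 782, 838, 872, 886, 1070, 1091, 2131 → median = 838
|x − 838|: 180, 221, 94, 1293, 48, 86, 56, 232, 34, 0, 253
Sorted deviations: 0, 34, 48, 56, 86, 94, 180, 221, 232, 253, 1293 → MAD = 94

94 ms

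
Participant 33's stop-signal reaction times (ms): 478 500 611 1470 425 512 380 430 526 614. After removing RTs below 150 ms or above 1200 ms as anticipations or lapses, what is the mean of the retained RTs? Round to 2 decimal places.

497.33 ms

Excluded: 1470
Retained (n=9): Σ = 4476
Mean = 4476/9 = 497.3333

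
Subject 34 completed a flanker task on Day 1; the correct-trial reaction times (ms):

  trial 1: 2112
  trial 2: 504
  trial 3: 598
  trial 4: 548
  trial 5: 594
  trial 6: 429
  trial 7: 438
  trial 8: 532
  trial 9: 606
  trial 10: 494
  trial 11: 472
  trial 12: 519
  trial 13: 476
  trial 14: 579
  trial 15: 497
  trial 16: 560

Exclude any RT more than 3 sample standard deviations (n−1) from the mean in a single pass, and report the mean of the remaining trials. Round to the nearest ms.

523 ms

n = 16, ΣRT = 9958, M = 622.375
Σ(x−M)² = 2412445.75; s = √(2412445.75/15) = 401.036
Cutoffs: 622.375 ± 3·401.036 → [-580.7, 1825.5]
Outside: 2112 → excluded.
Retained (n=15): Σ = 7846, mean = 7846/15 = 523.067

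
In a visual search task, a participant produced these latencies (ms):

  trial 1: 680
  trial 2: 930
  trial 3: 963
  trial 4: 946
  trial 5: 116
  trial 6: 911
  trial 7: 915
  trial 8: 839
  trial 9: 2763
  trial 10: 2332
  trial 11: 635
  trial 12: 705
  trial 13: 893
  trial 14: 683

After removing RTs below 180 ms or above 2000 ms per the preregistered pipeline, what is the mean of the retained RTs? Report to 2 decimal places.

827.27 ms

Excluded: 116, 2332, 2763
Retained (n=11): Σ = 9100
Mean = 9100/11 = 827.2727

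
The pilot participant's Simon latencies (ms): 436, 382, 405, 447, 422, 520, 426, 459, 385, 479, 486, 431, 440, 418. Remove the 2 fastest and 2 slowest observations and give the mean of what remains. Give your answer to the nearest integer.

436 ms

Sorted: 382, 385, 405, 418, 422, 426, 431, 436, 440, 447, 459, 479, 486, 520
Drop lowest 2 (382, 385) and highest 2 (486, 520)
Remaining (n=10): Σ = 4363, mean = 4363/10 = 436.300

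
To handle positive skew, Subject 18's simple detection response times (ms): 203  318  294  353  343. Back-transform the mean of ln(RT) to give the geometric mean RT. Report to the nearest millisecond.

297 ms

ln(RT): 5.3132, 5.7621, 5.6836, 5.8665, 5.8377
Mean ln(RT) = 28.4630/5 = 5.69261
Geometric mean = exp(5.69261) = 296.67 ms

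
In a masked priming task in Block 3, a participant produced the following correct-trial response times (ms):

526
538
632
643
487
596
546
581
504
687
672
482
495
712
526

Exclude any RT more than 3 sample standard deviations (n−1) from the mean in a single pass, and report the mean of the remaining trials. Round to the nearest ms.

575 ms

n = 15, ΣRT = 8627, M = 575.133
Σ(x−M)² = 83917.73; s = √(83917.73/14) = 77.422
Cutoffs: 575.133 ± 3·77.422 → [342.9, 807.4]
No RTs fall outside the cutoffs; all 15 retained. Mean = 8627/15 = 575.133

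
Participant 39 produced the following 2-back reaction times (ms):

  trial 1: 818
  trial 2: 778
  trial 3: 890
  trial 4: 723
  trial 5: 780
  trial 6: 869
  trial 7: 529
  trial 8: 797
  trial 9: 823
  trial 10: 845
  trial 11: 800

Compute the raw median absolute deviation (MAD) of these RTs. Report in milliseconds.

23 ms

Sorted: 529, 723, 778, 780, 797, 800, 818, 823, 845, 869, 890 → median = 800
|x − 800|: 18, 22, 90, 77, 20, 69, 271, 3, 23, 45, 0
Sorted deviations: 0, 3, 18, 20, 22, 23, 45, 69, 77, 90, 271 → MAD = 23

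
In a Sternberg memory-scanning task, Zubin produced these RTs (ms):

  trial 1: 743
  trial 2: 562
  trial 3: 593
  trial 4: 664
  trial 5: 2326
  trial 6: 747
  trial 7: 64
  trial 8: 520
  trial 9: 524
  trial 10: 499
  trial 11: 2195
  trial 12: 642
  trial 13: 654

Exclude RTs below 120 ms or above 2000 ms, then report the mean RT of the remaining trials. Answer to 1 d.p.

614.8 ms

Excluded: 64, 2195, 2326
Retained (n=10): Σ = 6148
Mean = 6148/10 = 614.8000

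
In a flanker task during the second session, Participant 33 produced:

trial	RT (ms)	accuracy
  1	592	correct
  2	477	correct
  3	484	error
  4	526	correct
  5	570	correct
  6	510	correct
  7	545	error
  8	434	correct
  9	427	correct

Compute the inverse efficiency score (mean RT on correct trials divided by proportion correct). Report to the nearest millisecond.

Correct trials (n=7): 592, 477, 526, 570, 510, 434, 427
Mean correct RT = 3536/7 = 505.1429 ms
Proportion correct = 7/9
IES = 505.1429 / (7/9) = 649.469 ms

649 ms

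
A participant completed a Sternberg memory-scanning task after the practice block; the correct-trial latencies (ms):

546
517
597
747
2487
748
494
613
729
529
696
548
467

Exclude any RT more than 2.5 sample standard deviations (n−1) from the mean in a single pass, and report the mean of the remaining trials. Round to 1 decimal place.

602.6 ms

n = 13, ΣRT = 9718, M = 747.538
Σ(x−M)² = 3393813.23; s = √(3393813.23/12) = 531.806
Cutoffs: 747.538 ± 2.5·531.806 → [-582.0, 2077.1]
Outside: 2487 → excluded.
Retained (n=12): Σ = 7231, mean = 7231/12 = 602.583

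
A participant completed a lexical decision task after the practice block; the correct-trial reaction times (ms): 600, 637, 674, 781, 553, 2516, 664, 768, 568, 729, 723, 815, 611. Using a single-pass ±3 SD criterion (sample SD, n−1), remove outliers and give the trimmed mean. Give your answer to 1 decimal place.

676.9 ms

n = 13, ΣRT = 10639, M = 818.385
Σ(x−M)² = 3204337.08; s = √(3204337.08/12) = 516.748
Cutoffs: 818.385 ± 3·516.748 → [-731.9, 2368.6]
Outside: 2516 → excluded.
Retained (n=12): Σ = 8123, mean = 8123/12 = 676.917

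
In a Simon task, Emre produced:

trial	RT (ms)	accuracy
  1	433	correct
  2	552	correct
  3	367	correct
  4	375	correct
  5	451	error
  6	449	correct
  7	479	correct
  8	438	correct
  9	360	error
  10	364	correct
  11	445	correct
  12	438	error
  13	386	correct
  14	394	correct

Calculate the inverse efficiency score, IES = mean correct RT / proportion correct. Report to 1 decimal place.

Correct trials (n=11): 433, 552, 367, 375, 449, 479, 438, 364, 445, 386, 394
Mean correct RT = 4682/11 = 425.6364 ms
Proportion correct = 11/14
IES = 425.6364 / (11/14) = 541.719 ms

541.7 ms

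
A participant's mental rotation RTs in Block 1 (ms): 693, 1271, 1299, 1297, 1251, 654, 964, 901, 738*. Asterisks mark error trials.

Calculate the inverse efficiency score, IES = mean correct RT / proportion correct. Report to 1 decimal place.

Correct trials (n=8): 693, 1271, 1299, 1297, 1251, 654, 964, 901
Mean correct RT = 8330/8 = 1041.2500 ms
Proportion correct = 8/9
IES = 1041.2500 / (8/9) = 1171.406 ms

1171.4 ms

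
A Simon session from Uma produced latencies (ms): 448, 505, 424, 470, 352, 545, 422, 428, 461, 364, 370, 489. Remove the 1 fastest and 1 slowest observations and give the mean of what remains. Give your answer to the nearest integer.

438 ms

Sorted: 352, 364, 370, 422, 424, 428, 448, 461, 470, 489, 505, 545
Drop lowest 1 (352) and highest 1 (545)
Remaining (n=10): Σ = 4381, mean = 4381/10 = 438.100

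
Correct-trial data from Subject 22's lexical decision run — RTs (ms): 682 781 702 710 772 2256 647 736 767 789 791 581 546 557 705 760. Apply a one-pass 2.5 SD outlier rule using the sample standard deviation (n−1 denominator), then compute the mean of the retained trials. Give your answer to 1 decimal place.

n = 16, ΣRT = 12782, M = 798.875
Σ(x−M)² = 2363635.75; s = √(2363635.75/15) = 396.958
Cutoffs: 798.875 ± 2.5·396.958 → [-193.5, 1791.3]
Outside: 2256 → excluded.
Retained (n=15): Σ = 10526, mean = 10526/15 = 701.733

701.7 ms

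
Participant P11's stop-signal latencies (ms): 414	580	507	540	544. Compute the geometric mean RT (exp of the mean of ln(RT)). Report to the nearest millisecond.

ln(RT): 6.0259, 6.3630, 6.2285, 6.2916, 6.2989
Mean ln(RT) = 31.2079/5 = 6.24158
Geometric mean = exp(6.24158) = 513.67 ms

514 ms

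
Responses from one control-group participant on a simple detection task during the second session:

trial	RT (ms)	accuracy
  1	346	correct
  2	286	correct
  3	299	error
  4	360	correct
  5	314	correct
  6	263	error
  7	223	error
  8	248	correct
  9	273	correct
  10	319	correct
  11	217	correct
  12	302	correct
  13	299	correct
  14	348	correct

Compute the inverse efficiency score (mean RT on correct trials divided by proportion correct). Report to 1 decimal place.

Correct trials (n=11): 346, 286, 360, 314, 248, 273, 319, 217, 302, 299, 348
Mean correct RT = 3312/11 = 301.0909 ms
Proportion correct = 11/14
IES = 301.0909 / (11/14) = 383.207 ms

383.2 ms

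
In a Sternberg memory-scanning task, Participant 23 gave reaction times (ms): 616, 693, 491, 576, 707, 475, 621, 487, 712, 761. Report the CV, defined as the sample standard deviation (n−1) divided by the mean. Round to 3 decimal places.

n = 10, Σ = 6139, M = 613.9000
Σ(x−M)² = 98178.900; s = √(98178.900/9) = 104.4450
CV = 104.4450 / 613.9000 = 0.17013

0.170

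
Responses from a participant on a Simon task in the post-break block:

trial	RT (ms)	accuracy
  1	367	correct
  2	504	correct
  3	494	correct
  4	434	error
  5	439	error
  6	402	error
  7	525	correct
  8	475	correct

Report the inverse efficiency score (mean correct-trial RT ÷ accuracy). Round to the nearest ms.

757 ms

Correct trials (n=5): 367, 504, 494, 525, 475
Mean correct RT = 2365/5 = 473.0000 ms
Proportion correct = 5/8
IES = 473.0000 / (5/8) = 756.800 ms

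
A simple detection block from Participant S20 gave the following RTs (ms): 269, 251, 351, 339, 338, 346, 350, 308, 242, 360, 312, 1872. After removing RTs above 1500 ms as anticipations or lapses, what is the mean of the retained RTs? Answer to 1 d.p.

315.1 ms

Excluded: 1872
Retained (n=11): Σ = 3466
Mean = 3466/11 = 315.0909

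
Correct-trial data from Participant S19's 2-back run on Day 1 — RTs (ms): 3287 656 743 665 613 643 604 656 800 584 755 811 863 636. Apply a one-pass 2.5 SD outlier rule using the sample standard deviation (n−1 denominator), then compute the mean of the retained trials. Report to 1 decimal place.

n = 14, ΣRT = 12316, M = 879.714
Σ(x−M)² = 6336854.86; s = √(6336854.86/13) = 698.176
Cutoffs: 879.714 ± 2.5·698.176 → [-865.7, 2625.2]
Outside: 3287 → excluded.
Retained (n=13): Σ = 9029, mean = 9029/13 = 694.538

694.5 ms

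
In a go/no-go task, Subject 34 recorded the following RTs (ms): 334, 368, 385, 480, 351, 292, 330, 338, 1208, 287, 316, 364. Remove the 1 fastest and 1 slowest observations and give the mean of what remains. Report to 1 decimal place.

355.8 ms

Sorted: 287, 292, 316, 330, 334, 338, 351, 364, 368, 385, 480, 1208
Drop lowest 1 (287) and highest 1 (1208)
Remaining (n=10): Σ = 3558, mean = 3558/10 = 355.800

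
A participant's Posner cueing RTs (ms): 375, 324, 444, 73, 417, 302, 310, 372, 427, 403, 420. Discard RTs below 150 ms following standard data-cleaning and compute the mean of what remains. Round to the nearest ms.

Excluded: 73
Retained (n=10): Σ = 3794
Mean = 3794/10 = 379.4000

379 ms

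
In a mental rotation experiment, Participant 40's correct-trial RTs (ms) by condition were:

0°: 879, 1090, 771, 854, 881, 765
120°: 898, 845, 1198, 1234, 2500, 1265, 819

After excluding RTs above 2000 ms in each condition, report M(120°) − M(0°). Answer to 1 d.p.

120°: exclude 2500
M(0°) = 5240/6 = 873.333
M(120°) = 6259/6 = 1043.167
Difference = 1043.167 − 873.333 = 169.833 ms

169.8 ms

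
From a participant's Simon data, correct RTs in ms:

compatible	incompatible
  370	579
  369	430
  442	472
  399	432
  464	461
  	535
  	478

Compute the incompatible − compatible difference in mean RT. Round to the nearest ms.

75 ms

M(compatible) = 2044/5 = 408.800
M(incompatible) = 3387/7 = 483.857
Difference = 483.857 − 408.800 = 75.057 ms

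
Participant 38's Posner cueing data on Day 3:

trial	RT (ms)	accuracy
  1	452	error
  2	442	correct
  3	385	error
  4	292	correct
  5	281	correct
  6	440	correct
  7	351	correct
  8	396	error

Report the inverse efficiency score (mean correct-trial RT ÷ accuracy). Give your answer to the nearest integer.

Correct trials (n=5): 442, 292, 281, 440, 351
Mean correct RT = 1806/5 = 361.2000 ms
Proportion correct = 5/8
IES = 361.2000 / (5/8) = 577.920 ms

578 ms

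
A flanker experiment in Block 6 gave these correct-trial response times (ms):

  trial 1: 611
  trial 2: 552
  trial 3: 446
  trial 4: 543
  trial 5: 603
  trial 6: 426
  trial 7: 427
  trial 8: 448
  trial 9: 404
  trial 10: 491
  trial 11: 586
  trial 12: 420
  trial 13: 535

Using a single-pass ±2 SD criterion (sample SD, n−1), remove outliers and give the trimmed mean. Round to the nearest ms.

n = 13, ΣRT = 6492, M = 499.385
Σ(x−M)² = 68221.08; s = √(68221.08/12) = 75.400
Cutoffs: 499.385 ± 2·75.400 → [348.6, 650.2]
No RTs fall outside the cutoffs; all 13 retained. Mean = 6492/13 = 499.385

499 ms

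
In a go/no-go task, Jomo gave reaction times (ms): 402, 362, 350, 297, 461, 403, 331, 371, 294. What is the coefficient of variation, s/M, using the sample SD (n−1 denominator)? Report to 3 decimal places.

0.148

n = 9, Σ = 3271, M = 363.4444
Σ(x−M)² = 23098.222; s = √(23098.222/8) = 53.7334
CV = 53.7334 / 363.4444 = 0.14784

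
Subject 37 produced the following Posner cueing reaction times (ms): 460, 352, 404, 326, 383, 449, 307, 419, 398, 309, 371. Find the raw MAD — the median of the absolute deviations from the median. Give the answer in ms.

Sorted: 307, 309, 326, 352, 371, 383, 398, 404, 419, 449, 460 → median = 383
|x − 383|: 77, 31, 21, 57, 0, 66, 76, 36, 15, 74, 12
Sorted deviations: 0, 12, 15, 21, 31, 36, 57, 66, 74, 76, 77 → MAD = 36

36 ms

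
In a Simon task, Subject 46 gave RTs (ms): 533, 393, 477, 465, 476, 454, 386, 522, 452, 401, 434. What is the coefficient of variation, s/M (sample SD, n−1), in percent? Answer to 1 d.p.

10.7%

n = 11, Σ = 4993, M = 453.9091
Σ(x−M)² = 23556.909; s = √(23556.909/10) = 48.5355
CV = 48.5355 / 453.9091 = 0.10693 = 10.693%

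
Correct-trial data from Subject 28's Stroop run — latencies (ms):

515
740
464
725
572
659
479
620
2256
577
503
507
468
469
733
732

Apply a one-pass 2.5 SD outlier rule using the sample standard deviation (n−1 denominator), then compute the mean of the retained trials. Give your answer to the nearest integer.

584 ms

n = 16, ΣRT = 11019, M = 688.688
Σ(x−M)² = 2785025.44; s = √(2785025.44/15) = 430.893
Cutoffs: 688.688 ± 2.5·430.893 → [-388.5, 1765.9]
Outside: 2256 → excluded.
Retained (n=15): Σ = 8763, mean = 8763/15 = 584.200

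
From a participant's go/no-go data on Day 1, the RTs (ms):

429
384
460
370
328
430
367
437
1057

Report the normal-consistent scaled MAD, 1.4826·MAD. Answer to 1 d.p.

Sorted: 328, 367, 370, 384, 429, 430, 437, 460, 1057 → median = 429
|x − 429| sorted: 0, 1, 8, 31, 45, 59, 62, 101, 628 → MAD = 45
Robust SD ≈ 1.4826 × 45 = 66.717

66.7 ms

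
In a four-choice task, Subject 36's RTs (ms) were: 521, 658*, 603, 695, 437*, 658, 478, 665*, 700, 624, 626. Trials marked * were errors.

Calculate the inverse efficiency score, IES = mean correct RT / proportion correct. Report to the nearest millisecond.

Correct trials (n=8): 521, 603, 695, 658, 478, 700, 624, 626
Mean correct RT = 4905/8 = 613.1250 ms
Proportion correct = 8/11
IES = 613.1250 / (8/11) = 843.047 ms

843 ms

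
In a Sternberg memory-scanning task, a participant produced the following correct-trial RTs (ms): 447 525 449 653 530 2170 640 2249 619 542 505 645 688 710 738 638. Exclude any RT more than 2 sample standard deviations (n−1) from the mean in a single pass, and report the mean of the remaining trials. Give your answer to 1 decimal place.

n = 16, ΣRT = 12748, M = 796.750
Σ(x−M)² = 4680983.00; s = √(4680983.00/15) = 558.628
Cutoffs: 796.750 ± 2·558.628 → [-320.5, 1914.0]
Outside: 2170, 2249 → excluded.
Retained (n=14): Σ = 8329, mean = 8329/14 = 594.929

594.9 ms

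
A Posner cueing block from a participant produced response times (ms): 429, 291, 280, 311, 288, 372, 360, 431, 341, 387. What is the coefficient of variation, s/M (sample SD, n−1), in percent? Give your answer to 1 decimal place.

n = 10, Σ = 3490, M = 349.0000
Σ(x−M)² = 28572.000; s = √(28572.000/9) = 56.3442
CV = 56.3442 / 349.0000 = 0.16144 = 16.144%

16.1%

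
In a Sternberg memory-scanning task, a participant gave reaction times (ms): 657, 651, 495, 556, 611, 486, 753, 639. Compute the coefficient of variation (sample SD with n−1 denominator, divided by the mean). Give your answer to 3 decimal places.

n = 8, Σ = 4848, M = 606.0000
Σ(x−M)² = 56570.000; s = √(56570.000/7) = 89.8968
CV = 89.8968 / 606.0000 = 0.14834

0.148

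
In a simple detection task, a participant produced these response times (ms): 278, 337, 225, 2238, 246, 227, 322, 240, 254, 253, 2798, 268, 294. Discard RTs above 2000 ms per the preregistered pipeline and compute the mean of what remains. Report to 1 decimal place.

267.6 ms

Excluded: 2238, 2798
Retained (n=11): Σ = 2944
Mean = 2944/11 = 267.6364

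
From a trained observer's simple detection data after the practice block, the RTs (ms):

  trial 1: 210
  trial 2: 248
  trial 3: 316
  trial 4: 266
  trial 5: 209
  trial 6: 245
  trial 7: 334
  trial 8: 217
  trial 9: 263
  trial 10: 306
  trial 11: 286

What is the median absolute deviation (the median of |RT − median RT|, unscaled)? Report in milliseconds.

Sorted: 209, 210, 217, 245, 248, 263, 266, 286, 306, 316, 334 → median = 263
|x − 263|: 53, 15, 53, 3, 54, 18, 71, 46, 0, 43, 23
Sorted deviations: 0, 3, 15, 18, 23, 43, 46, 53, 53, 54, 71 → MAD = 43

43 ms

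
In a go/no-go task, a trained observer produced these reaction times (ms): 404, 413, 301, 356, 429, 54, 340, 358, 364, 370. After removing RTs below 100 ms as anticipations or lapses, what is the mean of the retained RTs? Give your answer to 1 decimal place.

370.6 ms

Excluded: 54
Retained (n=9): Σ = 3335
Mean = 3335/9 = 370.5556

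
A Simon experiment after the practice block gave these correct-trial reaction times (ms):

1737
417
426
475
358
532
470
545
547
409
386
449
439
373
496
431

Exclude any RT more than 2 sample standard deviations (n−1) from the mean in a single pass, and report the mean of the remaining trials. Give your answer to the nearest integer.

450 ms

n = 16, ΣRT = 8490, M = 530.625
Σ(x−M)² = 1602979.75; s = √(1602979.75/15) = 326.903
Cutoffs: 530.625 ± 2·326.903 → [-123.2, 1184.4]
Outside: 1737 → excluded.
Retained (n=15): Σ = 6753, mean = 6753/15 = 450.200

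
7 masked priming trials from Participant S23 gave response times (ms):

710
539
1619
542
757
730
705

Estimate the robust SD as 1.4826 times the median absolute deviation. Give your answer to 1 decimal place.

Sorted: 539, 542, 705, 710, 730, 757, 1619 → median = 710
|x − 710| sorted: 0, 5, 20, 47, 168, 171, 909 → MAD = 47
Robust SD ≈ 1.4826 × 47 = 69.682

69.7 ms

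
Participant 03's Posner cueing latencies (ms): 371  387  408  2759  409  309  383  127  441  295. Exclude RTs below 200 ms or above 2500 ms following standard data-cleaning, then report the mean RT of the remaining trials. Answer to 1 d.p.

375.4 ms

Excluded: 127, 2759
Retained (n=8): Σ = 3003
Mean = 3003/8 = 375.3750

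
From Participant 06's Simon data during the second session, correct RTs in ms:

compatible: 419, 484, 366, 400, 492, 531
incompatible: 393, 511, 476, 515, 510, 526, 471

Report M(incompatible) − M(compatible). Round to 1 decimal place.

M(compatible) = 2692/6 = 448.667
M(incompatible) = 3402/7 = 486.000
Difference = 486.000 − 448.667 = 37.333 ms

37.3 ms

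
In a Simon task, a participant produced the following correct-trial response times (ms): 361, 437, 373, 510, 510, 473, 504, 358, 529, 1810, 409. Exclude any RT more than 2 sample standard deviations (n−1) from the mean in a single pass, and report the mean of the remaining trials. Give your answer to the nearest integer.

n = 11, ΣRT = 6274, M = 570.364
Σ(x−M)² = 1731288.55; s = √(1731288.55/10) = 416.088
Cutoffs: 570.364 ± 2·416.088 → [-261.8, 1402.5]
Outside: 1810 → excluded.
Retained (n=10): Σ = 4464, mean = 4464/10 = 446.400

446 ms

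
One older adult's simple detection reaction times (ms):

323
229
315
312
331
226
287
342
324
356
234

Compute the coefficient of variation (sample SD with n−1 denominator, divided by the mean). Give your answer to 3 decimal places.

n = 11, Σ = 3279, M = 298.0909
Σ(x−M)² = 22336.909; s = √(22336.909/10) = 47.2619
CV = 47.2619 / 298.0909 = 0.15855

0.159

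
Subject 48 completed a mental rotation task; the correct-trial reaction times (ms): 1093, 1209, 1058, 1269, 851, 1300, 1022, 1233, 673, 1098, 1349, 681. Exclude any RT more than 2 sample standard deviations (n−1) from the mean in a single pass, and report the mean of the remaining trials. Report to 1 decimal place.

n = 12, ΣRT = 12836, M = 1069.667
Σ(x−M)² = 576882.67; s = √(576882.67/11) = 229.006
Cutoffs: 1069.667 ± 2·229.006 → [611.7, 1527.7]
No RTs fall outside the cutoffs; all 12 retained. Mean = 12836/12 = 1069.667

1069.7 ms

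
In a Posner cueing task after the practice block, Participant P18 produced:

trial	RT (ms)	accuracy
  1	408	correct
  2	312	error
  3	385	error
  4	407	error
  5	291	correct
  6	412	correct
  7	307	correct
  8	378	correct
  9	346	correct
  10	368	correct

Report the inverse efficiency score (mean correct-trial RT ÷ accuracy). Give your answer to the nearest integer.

Correct trials (n=7): 408, 291, 412, 307, 378, 346, 368
Mean correct RT = 2510/7 = 358.5714 ms
Proportion correct = 7/10
IES = 358.5714 / (7/10) = 512.245 ms

512 ms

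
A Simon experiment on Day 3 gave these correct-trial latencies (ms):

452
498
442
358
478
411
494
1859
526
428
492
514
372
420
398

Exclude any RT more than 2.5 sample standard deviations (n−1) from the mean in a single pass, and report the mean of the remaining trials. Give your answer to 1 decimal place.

448.8 ms

n = 15, ΣRT = 8142, M = 542.800
Σ(x−M)² = 1892988.40; s = √(1892988.40/14) = 367.714
Cutoffs: 542.800 ± 2.5·367.714 → [-376.5, 1462.1]
Outside: 1859 → excluded.
Retained (n=14): Σ = 6283, mean = 6283/14 = 448.786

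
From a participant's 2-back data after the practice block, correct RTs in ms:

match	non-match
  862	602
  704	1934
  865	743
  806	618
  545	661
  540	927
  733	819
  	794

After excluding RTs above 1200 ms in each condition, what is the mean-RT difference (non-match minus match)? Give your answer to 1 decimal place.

non-match: exclude 1934
M(match) = 5055/7 = 722.143
M(non-match) = 5164/7 = 737.714
Difference = 737.714 − 722.143 = 15.571 ms

15.6 ms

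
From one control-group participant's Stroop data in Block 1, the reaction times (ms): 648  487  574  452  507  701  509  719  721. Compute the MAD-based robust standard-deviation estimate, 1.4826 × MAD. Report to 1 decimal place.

129.0 ms

Sorted: 452, 487, 507, 509, 574, 648, 701, 719, 721 → median = 574
|x − 574| sorted: 0, 65, 67, 74, 87, 122, 127, 145, 147 → MAD = 87
Robust SD ≈ 1.4826 × 87 = 128.986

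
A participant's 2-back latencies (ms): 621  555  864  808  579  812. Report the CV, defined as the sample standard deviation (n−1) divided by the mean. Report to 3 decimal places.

0.193

n = 6, Σ = 4239, M = 706.5000
Σ(x−M)² = 92757.500; s = √(92757.500/5) = 136.2039
CV = 136.2039 / 706.5000 = 0.19279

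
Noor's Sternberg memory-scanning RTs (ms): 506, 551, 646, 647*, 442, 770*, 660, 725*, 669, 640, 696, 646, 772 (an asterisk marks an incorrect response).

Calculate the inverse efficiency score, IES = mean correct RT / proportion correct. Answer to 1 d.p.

Correct trials (n=10): 506, 551, 646, 442, 660, 669, 640, 696, 646, 772
Mean correct RT = 6228/10 = 622.8000 ms
Proportion correct = 10/13
IES = 622.8000 / (10/13) = 809.640 ms

809.6 ms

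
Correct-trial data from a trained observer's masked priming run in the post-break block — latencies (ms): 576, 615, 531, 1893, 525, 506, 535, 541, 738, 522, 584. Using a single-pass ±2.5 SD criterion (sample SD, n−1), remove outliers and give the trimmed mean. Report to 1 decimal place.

567.3 ms

n = 11, ΣRT = 7566, M = 687.818
Σ(x−M)² = 1640129.64; s = √(1640129.64/10) = 404.985
Cutoffs: 687.818 ± 2.5·404.985 → [-324.6, 1700.3]
Outside: 1893 → excluded.
Retained (n=10): Σ = 5673, mean = 5673/10 = 567.300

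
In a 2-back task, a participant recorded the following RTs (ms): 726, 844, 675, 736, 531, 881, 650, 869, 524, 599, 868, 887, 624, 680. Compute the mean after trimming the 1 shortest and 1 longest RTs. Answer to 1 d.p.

723.6 ms

Sorted: 524, 531, 599, 624, 650, 675, 680, 726, 736, 844, 868, 869, 881, 887
Drop lowest 1 (524) and highest 1 (887)
Remaining (n=12): Σ = 8683, mean = 8683/12 = 723.583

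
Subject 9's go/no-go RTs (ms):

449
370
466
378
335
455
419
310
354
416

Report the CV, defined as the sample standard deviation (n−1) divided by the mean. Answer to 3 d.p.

0.136

n = 10, Σ = 3952, M = 395.2000
Σ(x−M)² = 25993.600; s = √(25993.600/9) = 53.7418
CV = 53.7418 / 395.2000 = 0.13599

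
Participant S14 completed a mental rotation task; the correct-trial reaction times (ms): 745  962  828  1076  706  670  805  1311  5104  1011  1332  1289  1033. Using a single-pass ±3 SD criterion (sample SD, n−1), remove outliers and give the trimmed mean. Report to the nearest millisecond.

981 ms

n = 13, ΣRT = 16872, M = 1297.846
Σ(x−M)² = 16316421.69; s = √(16316421.69/12) = 1166.063
Cutoffs: 1297.846 ± 3·1166.063 → [-2200.3, 4796.0]
Outside: 5104 → excluded.
Retained (n=12): Σ = 11768, mean = 11768/12 = 980.667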